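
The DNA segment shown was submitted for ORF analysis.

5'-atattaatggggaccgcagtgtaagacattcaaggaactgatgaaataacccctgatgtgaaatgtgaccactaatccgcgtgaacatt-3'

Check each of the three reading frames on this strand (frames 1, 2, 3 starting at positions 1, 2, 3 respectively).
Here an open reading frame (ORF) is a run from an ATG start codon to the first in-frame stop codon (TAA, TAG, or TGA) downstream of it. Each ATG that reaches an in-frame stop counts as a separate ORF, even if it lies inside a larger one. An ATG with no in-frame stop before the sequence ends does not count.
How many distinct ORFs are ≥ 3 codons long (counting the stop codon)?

Frame 1: ATA TTA ATG GGG ACC GCA GTG TAA GAC ATT CAA GGA ACT GAT GAA ATA ACC CCT GAT GTG AAA TGT GAC CAC TAA TCC GCG TGA ACA — ATG at 7, stop TAA at 22 → 18 nt.
Frame 2: TAT TAA TGG GGA CCG CAG TGT AAG ACA TTC AAG GAA CTG ATG AAA TAA CCC CTG ATG TGA AAT GTG ACC ACT AAT CCG CGT GAA CAT — ATG at 41, stop TAA at 47 → 9 nt; ATG at 56, stop TGA at 59 → 6 nt.
Frame 3: ATT AAT GGG GAC CGC AGT GTA AGA CAT TCA AGG AAC TGA TGA AAT AAC CCC TGA TGT GAA ATG TGA CCA CTA ATC CGC GTG AAC ATT — ATG at 63, stop TGA at 66 → 6 nt.
ORFs ≥ 3 codons: frame 1 7–24 (6 codons), frame 2 41–49 (3 codons). Count = 2.

2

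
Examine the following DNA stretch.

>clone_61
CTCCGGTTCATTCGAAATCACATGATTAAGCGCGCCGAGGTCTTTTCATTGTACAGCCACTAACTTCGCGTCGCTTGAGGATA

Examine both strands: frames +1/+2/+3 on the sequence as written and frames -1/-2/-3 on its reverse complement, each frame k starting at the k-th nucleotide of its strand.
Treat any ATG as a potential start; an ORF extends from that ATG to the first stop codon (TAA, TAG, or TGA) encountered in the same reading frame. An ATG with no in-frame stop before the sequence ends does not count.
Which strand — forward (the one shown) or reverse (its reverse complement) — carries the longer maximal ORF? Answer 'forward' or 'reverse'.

Reverse complement (5'→3'): TATCCTCAAGCGACGCGAAGTTAGTGGCTGTACAATGAAAAGACCTCGGCGCGCTTAATCATGTGATTTCGAATGAACCGGAG
Frame +1: CTC CGG TTC ATT CGA AAT CAC ATG ATT AAG CGC GCC GAG GTC TTT TCA TTG TAC AGC CAC TAA CTT CGC GTC GCT TGA GGA — ATG at 22, stop TAA at 61 → 42 nt.
Frame +2: TCC GGT TCA TTC GAA ATC ACA TGA TTA AGC GCG CCG AGG TCT TTT CAT TGT ACA GCC ACT AAC TTC GCG TCG CTT GAG GAT — no ATG→stop ORF.
Frame +3: CCG GTT CAT TCG AAA TCA CAT GAT TAA GCG CGC CGA GGT CTT TTC ATT GTA CAG CCA CTA ACT TCG CGT CGC TTG AGG ATA — no ATG→stop ORF.
Frame -1: TAT CCT CAA GCG ACG CGA AGT TAG TGG CTG TAC AAT GAA AAG ACC TCG GCG CGC TTA ATC ATG TGA TTT CGA ATG AAC CGG — ATG at 61, stop TGA at 64 → 6 nt.
Frame -2: ATC CTC AAG CGA CGC GAA GTT AGT GGC TGT ACA ATG AAA AGA CCT CGG CGC GCT TAA TCA TGT GAT TTC GAA TGA ACC GGA — ATG at 35, stop TAA at 56 → 24 nt.
Frame -3: TCC TCA AGC GAC GCG AAG TTA GTG GCT GTA CAA TGA AAA GAC CTC GGC GCG CTT AAT CAT GTG ATT TCG AAT GAA CCG GAG — no ATG→stop ORF.
Forward-strand max 42 nt; reverse-strand max 24 nt. The forward strand has the longer ORF.

forward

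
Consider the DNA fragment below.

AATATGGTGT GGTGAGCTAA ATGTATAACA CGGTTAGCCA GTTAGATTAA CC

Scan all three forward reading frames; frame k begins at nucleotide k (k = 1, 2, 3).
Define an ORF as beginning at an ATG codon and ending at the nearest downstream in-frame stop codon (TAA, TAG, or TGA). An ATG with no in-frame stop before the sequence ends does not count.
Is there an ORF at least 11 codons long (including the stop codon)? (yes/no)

Frame 1: AAT ATG GTG TGG TGA GCT AAA TGT ATA ACA CGG TTA GCC AGT TAG ATT AAC — ATG at 4, stop TGA at 13 → 12 nt.
Frame 2: ATA TGG TGT GGT GAG CTA AAT GTA TAA CAC GGT TAG CCA GTT AGA TTA ACC — no ATG→stop ORF.
Frame 3: TAT GGT GTG GTG AGC TAA ATG TAT AAC ACG GTT AGC CAG TTA GAT TAA — ATG at 21, stop TAA at 48 → 30 nt.
Largest ORF found is 10 codons < 11, so no.

no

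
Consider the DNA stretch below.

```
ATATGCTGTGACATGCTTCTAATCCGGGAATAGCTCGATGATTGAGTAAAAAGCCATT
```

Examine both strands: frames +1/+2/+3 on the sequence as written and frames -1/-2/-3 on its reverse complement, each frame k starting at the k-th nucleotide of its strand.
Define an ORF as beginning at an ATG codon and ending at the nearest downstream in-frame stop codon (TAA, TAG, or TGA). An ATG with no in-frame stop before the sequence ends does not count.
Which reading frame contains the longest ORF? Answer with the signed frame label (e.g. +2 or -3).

-2

Reverse complement (5'→3'): AATGGCTTTTTACTCAATCATCGAGCTATTCCCGGATTAGAAGCATGTCACAGCATAT
Frame +1: ATA TGC TGT GAC ATG CTT CTA ATC CGG GAA TAG CTC GAT GAT TGA GTA AAA AGC CAT — ATG at 13, stop TAG at 31 → 21 nt.
Frame +2: TAT GCT GTG ACA TGC TTC TAA TCC GGG AAT AGC TCG ATG ATT GAG TAA AAA GCC ATT — ATG at 38, stop TAA at 47 → 12 nt.
Frame +3: ATG CTG TGA CAT GCT TCT AAT CCG GGA ATA GCT CGA TGA TTG AGT AAA AAG CCA — ATG at 3, stop TGA at 9 → 9 nt.
Frame -1: AAT GGC TTT TTA CTC AAT CAT CGA GCT ATT CCC GGA TTA GAA GCA TGT CAC AGC ATA — no ATG→stop ORF.
Frame -2: ATG GCT TTT TAC TCA ATC ATC GAG CTA TTC CCG GAT TAG AAG CAT GTC ACA GCA TAT — ATG at 2, stop TAG at 38 → 39 nt.
Frame -3: TGG CTT TTT ACT CAA TCA TCG AGC TAT TCC CGG ATT AGA AGC ATG TCA CAG CAT — no ATG→stop ORF.
Longest ORF is 39 nt in frame -2 (positions 2–40).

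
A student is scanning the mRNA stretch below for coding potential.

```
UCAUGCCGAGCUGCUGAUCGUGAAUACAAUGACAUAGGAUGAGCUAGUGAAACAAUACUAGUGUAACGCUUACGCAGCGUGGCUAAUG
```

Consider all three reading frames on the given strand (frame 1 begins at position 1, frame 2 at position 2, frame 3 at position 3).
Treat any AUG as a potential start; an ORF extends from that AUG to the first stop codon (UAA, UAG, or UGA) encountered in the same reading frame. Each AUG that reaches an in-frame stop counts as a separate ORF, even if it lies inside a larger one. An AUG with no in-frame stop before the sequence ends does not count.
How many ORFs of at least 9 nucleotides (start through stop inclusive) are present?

Frame 1: UCA UGC CGA GCU GCU GAU CGU GAA UAC AAU GAC AUA GGA UGA GCU AGU GAA ACA AUA CUA GUG UAA CGC UUA CGC AGC GUG GCU AAU — no AUG→stop ORF.
Frame 2: CAU GCC GAG CUG CUG AUC GUG AAU ACA AUG ACA UAG GAU GAG CUA GUG AAA CAA UAC UAG UGU AAC GCU UAC GCA GCG UGG CUA AUG — AUG at 29, stop UAG at 35 → 9 nt.
Frame 3: AUG CCG AGC UGC UGA UCG UGA AUA CAA UGA CAU AGG AUG AGC UAG UGA AAC AAU ACU AGU GUA ACG CUU ACG CAG CGU GGC UAA — AUG at 3, stop UGA at 15 → 15 nt; AUG at 39, stop UAG at 45 → 9 nt.
ORFs ≥ 9 nucleotides: frame 2 29–37 (9 nucleotides), frame 3 3–17 (15 nucleotides), frame 3 39–47 (9 nucleotides). Count = 3.

3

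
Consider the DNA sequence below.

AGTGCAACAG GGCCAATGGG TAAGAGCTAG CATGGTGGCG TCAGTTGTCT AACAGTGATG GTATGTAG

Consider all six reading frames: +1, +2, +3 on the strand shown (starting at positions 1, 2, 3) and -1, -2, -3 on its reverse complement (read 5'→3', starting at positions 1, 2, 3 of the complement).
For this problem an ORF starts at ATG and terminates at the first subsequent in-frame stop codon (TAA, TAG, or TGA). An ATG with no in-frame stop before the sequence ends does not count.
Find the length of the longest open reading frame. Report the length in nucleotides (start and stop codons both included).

21

Reverse complement (5'→3'): CTACATACCATCACTGTTAGACAACTGACGCCACCATGCTAGCTCTTACCCATTGGCCCTGTTGCACT
Frame +1: AGT GCA ACA GGG CCA ATG GGT AAG AGC TAG CAT GGT GGC GTC AGT TGT CTA ACA GTG ATG GTA TGT — ATG at 16, stop TAG at 28 → 15 nt.
Frame +2: GTG CAA CAG GGC CAA TGG GTA AGA GCT AGC ATG GTG GCG TCA GTT GTC TAA CAG TGA TGG TAT GTA — ATG at 32, stop TAA at 50 → 21 nt.
Frame +3: TGC AAC AGG GCC AAT GGG TAA GAG CTA GCA TGG TGG CGT CAG TTG TCT AAC AGT GAT GGT ATG TAG — ATG at 63, stop TAG at 66 → 6 nt.
Frame -1: CTA CAT ACC ATC ACT GTT AGA CAA CTG ACG CCA CCA TGC TAG CTC TTA CCC ATT GGC CCT GTT GCA — no ATG→stop ORF.
Frame -2: TAC ATA CCA TCA CTG TTA GAC AAC TGA CGC CAC CAT GCT AGC TCT TAC CCA TTG GCC CTG TTG CAC — no ATG→stop ORF.
Frame -3: ACA TAC CAT CAC TGT TAG ACA ACT GAC GCC ACC ATG CTA GCT CTT ACC CAT TGG CCC TGT TGC ACT — no ATG→stop ORF.
Longest: frame +2, positions 32–52, 21 nt = 7 codons = 6 aa. → 21 nucleotides.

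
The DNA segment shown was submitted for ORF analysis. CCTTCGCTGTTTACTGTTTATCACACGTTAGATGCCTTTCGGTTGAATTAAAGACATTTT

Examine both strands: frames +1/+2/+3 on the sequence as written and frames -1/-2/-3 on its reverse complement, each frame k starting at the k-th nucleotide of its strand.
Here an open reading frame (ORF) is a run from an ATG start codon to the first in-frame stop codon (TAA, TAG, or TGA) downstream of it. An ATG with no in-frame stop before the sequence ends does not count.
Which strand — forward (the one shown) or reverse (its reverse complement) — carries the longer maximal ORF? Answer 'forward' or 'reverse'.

Reverse complement (5'→3'): AAAATGTCTTTAATTCAACCGAAAGGCATCTAACGTGTGATAAACAGTAAACAGCGAAGG
Frame +1: CCT TCG CTG TTT ACT GTT TAT CAC ACG TTA GAT GCC TTT CGG TTG AAT TAA AGA CAT TTT — no ATG→stop ORF.
Frame +2: CTT CGC TGT TTA CTG TTT ATC ACA CGT TAG ATG CCT TTC GGT TGA ATT AAA GAC ATT — ATG at 32, stop TGA at 44 → 15 nt.
Frame +3: TTC GCT GTT TAC TGT TTA TCA CAC GTT AGA TGC CTT TCG GTT GAA TTA AAG ACA TTT — no ATG→stop ORF.
Frame -1: AAA ATG TCT TTA ATT CAA CCG AAA GGC ATC TAA CGT GTG ATA AAC AGT AAA CAG CGA AGG — ATG at 4, stop TAA at 31 → 30 nt.
Frame -2: AAA TGT CTT TAA TTC AAC CGA AAG GCA TCT AAC GTG TGA TAA ACA GTA AAC AGC GAA — no ATG→stop ORF.
Frame -3: AAT GTC TTT AAT TCA ACC GAA AGG CAT CTA ACG TGT GAT AAA CAG TAA ACA GCG AAG — no ATG→stop ORF.
Forward-strand max 15 nt; reverse-strand max 30 nt. The reverse strand has the longer ORF.

reverse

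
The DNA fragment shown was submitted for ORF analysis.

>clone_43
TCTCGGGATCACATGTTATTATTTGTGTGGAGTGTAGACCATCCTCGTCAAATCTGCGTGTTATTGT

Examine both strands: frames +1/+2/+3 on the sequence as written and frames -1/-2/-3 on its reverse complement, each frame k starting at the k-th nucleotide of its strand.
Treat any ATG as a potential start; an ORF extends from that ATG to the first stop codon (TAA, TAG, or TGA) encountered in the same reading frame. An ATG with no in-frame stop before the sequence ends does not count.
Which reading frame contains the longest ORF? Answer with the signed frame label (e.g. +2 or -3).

-2

Reverse complement (5'→3'): ACAATAACACGCAGATTTGACGAGGATGGTCTACACTCCACACAAATAATAACATGTGATCCCGAGA
Frame +1: TCT CGG GAT CAC ATG TTA TTA TTT GTG TGG AGT GTA GAC CAT CCT CGT CAA ATC TGC GTG TTA TTG — no ATG→stop ORF.
Frame +2: CTC GGG ATC ACA TGT TAT TAT TTG TGT GGA GTG TAG ACC ATC CTC GTC AAA TCT GCG TGT TAT TGT — no ATG→stop ORF.
Frame +3: TCG GGA TCA CAT GTT ATT ATT TGT GTG GAG TGT AGA CCA TCC TCG TCA AAT CTG CGT GTT ATT — no ATG→stop ORF.
Frame -1: ACA ATA ACA CGC AGA TTT GAC GAG GAT GGT CTA CAC TCC ACA CAA ATA ATA ACA TGT GAT CCC GAG — no ATG→stop ORF.
Frame -2: CAA TAA CAC GCA GAT TTG ACG AGG ATG GTC TAC ACT CCA CAC AAA TAA TAA CAT GTG ATC CCG AGA — ATG at 26, stop TAA at 47 → 24 nt.
Frame -3: AAT AAC ACG CAG ATT TGA CGA GGA TGG TCT ACA CTC CAC ACA AAT AAT AAC ATG TGA TCC CGA — ATG at 54, stop TGA at 57 → 6 nt.
Longest ORF is 24 nt in frame -2 (positions 26–49).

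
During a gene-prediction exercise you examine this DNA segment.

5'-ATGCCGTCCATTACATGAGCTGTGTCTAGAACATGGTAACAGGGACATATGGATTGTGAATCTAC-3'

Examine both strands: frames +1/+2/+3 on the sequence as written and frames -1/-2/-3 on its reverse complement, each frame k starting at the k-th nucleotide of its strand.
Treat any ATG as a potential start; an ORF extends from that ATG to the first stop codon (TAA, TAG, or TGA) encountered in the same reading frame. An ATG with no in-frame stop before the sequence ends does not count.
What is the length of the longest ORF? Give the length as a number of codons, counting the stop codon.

9

Reverse complement (5'→3'): GTAGATTCACAATCCATATGTCCCTGTTACCATGTTCTAGACACAGCTCATGTAATGGACGGCAT
Frame +1: ATG CCG TCC ATT ACA TGA GCT GTG TCT AGA ACA TGG TAA CAG GGA CAT ATG GAT TGT GAA TCT — ATG at 1, stop TGA at 16 → 18 nt.
Frame +2: TGC CGT CCA TTA CAT GAG CTG TGT CTA GAA CAT GGT AAC AGG GAC ATA TGG ATT GTG AAT CTA — no ATG→stop ORF.
Frame +3: GCC GTC CAT TAC ATG AGC TGT GTC TAG AAC ATG GTA ACA GGG ACA TAT GGA TTG TGA ATC TAC — ATG at 15, stop TAG at 27 → 15 nt; ATG at 33, stop TGA at 57 → 27 nt.
Frame -1: GTA GAT TCA CAA TCC ATA TGT CCC TGT TAC CAT GTT CTA GAC ACA GCT CAT GTA ATG GAC GGC — no ATG→stop ORF.
Frame -2: TAG ATT CAC AAT CCA TAT GTC CCT GTT ACC ATG TTC TAG ACA CAG CTC ATG TAA TGG ACG GCA — ATG at 32, stop TAG at 38 → 9 nt; ATG at 50, stop TAA at 53 → 6 nt.
Frame -3: AGA TTC ACA ATC CAT ATG TCC CTG TTA CCA TGT TCT AGA CAC AGC TCA TGT AAT GGA CGG CAT — no ATG→stop ORF.
Longest: frame +3, positions 33–59, 27 nt = 9 codons = 8 aa. → 9 codons.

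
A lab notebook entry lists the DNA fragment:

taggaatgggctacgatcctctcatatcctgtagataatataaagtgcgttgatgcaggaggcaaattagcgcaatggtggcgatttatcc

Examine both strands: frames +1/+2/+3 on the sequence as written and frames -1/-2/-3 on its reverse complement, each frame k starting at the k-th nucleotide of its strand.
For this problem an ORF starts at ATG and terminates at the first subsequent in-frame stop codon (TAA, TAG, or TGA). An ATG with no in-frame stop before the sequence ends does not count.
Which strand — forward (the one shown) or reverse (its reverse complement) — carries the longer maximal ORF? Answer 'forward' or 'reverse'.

Reverse complement (5'→3'): GGATAAATCGCCACCATTGCGCTAATTTGCCTCCTGCATCAACGCACTTTATATTATCTACAGGATATGAGAGGATCGTAGCCCATTCCTA
Frame +1: TAG GAA TGG GCT ACG ATC CTC TCA TAT CCT GTA GAT AAT ATA AAG TGC GTT GAT GCA GGA GGC AAA TTA GCG CAA TGG TGG CGA TTT ATC — no ATG→stop ORF.
Frame +2: AGG AAT GGG CTA CGA TCC TCT CAT ATC CTG TAG ATA ATA TAA AGT GCG TTG ATG CAG GAG GCA AAT TAG CGC AAT GGT GGC GAT TTA TCC — ATG at 53, stop TAG at 68 → 18 nt.
Frame +3: GGA ATG GGC TAC GAT CCT CTC ATA TCC TGT AGA TAA TAT AAA GTG CGT TGA TGC AGG AGG CAA ATT AGC GCA ATG GTG GCG ATT TAT — ATG at 6, stop TAA at 36 → 33 nt.
Frame -1: GGA TAA ATC GCC ACC ATT GCG CTA ATT TGC CTC CTG CAT CAA CGC ACT TTA TAT TAT CTA CAG GAT ATG AGA GGA TCG TAG CCC ATT CCT — ATG at 67, stop TAG at 79 → 15 nt.
Frame -2: GAT AAA TCG CCA CCA TTG CGC TAA TTT GCC TCC TGC ATC AAC GCA CTT TAT ATT ATC TAC AGG ATA TGA GAG GAT CGT AGC CCA TTC CTA — no ATG→stop ORF.
Frame -3: ATA AAT CGC CAC CAT TGC GCT AAT TTG CCT CCT GCA TCA ACG CAC TTT ATA TTA TCT ACA GGA TAT GAG AGG ATC GTA GCC CAT TCC — no ATG→stop ORF.
Forward-strand max 33 nt; reverse-strand max 15 nt. The forward strand has the longer ORF.

forward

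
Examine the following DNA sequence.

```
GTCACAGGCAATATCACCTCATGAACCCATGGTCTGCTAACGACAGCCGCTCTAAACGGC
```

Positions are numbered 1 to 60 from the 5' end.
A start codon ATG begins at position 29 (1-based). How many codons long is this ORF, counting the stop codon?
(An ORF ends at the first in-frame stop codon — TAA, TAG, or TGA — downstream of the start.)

4

Codons from position 29: ATG (29–31), GTC (32–34), TGC (35–37), TAA (38–40).
TAA is the first in-frame stop; that's 4 codons including the stop.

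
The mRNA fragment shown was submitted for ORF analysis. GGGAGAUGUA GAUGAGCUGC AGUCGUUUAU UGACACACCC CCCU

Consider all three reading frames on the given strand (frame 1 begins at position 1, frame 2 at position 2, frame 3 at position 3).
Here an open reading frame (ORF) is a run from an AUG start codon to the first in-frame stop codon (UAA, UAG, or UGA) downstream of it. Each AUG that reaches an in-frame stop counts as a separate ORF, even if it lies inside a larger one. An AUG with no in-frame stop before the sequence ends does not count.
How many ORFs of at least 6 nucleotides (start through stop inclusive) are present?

1

Frame 1: GGG AGA UGU AGA UGA GCU GCA GUC GUU UAU UGA CAC ACC CCC — no AUG→stop ORF.
Frame 2: GGA GAU GUA GAU GAG CUG CAG UCG UUU AUU GAC ACA CCC CCC — no AUG→stop ORF.
Frame 3: GAG AUG UAG AUG AGC UGC AGU CGU UUA UUG ACA CAC CCC CCU — AUG at 6, stop UAG at 9 → 6 nt.
ORFs ≥ 6 nucleotides: frame 3 6–11 (6 nucleotides). Count = 1.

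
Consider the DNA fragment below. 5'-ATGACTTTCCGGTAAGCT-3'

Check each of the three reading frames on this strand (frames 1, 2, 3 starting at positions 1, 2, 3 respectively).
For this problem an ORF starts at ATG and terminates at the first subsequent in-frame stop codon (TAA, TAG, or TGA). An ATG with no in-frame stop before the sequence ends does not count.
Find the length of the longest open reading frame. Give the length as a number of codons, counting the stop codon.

Frame 1: ATG ACT TTC CGG TAA GCT — ATG at 1, stop TAA at 13 → 15 nt.
Frame 2: TGA CTT TCC GGT AAG — no ATG→stop ORF.
Frame 3: GAC TTT CCG GTA AGC — no ATG→stop ORF.
Longest: frame 1, positions 1–15, 15 nt = 5 codons = 4 aa. → 5 codons.

5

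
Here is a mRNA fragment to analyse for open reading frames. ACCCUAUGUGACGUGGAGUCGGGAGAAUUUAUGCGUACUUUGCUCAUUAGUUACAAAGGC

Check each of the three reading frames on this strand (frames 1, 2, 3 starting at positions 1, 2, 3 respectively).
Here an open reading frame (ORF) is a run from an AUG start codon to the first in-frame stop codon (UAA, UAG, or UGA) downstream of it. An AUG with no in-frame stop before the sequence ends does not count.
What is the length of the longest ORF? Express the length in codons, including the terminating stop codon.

2

Frame 1: ACC CUA UGU GAC GUG GAG UCG GGA GAA UUU AUG CGU ACU UUG CUC AUU AGU UAC AAA GGC — no AUG→stop ORF.
Frame 2: CCC UAU GUG ACG UGG AGU CGG GAG AAU UUA UGC GUA CUU UGC UCA UUA GUU ACA AAG — no AUG→stop ORF.
Frame 3: CCU AUG UGA CGU GGA GUC GGG AGA AUU UAU GCG UAC UUU GCU CAU UAG UUA CAA AGG — AUG at 6, stop UGA at 9 → 6 nt.
Longest: frame 3, positions 6–11, 6 nt = 2 codons = 1 aa. → 2 codons.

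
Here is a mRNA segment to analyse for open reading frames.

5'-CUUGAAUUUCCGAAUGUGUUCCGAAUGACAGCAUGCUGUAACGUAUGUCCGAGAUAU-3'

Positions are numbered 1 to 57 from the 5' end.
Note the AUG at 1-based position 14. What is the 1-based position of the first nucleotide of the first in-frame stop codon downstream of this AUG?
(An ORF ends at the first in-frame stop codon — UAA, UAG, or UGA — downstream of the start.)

26

Codons from position 14: AUG (14–16), UGU (17–19), UCC (20–22), GAA (23–25), UGA (26–28).
UGA is a stop codon; it begins at position 26.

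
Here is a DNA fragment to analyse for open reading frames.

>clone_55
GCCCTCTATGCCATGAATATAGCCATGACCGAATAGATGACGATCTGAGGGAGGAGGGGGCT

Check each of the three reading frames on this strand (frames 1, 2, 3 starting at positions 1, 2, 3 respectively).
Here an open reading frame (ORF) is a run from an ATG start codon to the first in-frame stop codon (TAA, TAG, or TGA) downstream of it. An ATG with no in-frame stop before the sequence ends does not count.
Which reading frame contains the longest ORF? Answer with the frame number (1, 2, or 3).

Frame 1: GCC CTC TAT GCC ATG AAT ATA GCC ATG ACC GAA TAG ATG ACG ATC TGA GGG AGG AGG GGG — ATG at 13, stop TAG at 34 → 24 nt; ATG at 25, stop TAG at 34 → 12 nt; ATG at 37, stop TGA at 46 → 12 nt.
Frame 2: CCC TCT ATG CCA TGA ATA TAG CCA TGA CCG AAT AGA TGA CGA TCT GAG GGA GGA GGG GGC — ATG at 8, stop TGA at 14 → 9 nt.
Frame 3: CCT CTA TGC CAT GAA TAT AGC CAT GAC CGA ATA GAT GAC GAT CTG AGG GAG GAG GGG GCT — no ATG→stop ORF.
Longest ORF is 24 nt in frame 1 (positions 13–36).

1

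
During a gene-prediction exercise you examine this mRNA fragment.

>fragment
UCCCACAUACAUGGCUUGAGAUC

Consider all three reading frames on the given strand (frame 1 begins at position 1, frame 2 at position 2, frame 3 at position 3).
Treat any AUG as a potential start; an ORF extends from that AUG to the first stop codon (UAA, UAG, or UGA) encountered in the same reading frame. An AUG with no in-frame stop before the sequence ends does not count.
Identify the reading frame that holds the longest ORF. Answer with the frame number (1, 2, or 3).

Frame 1: UCC CAC AUA CAU GGC UUG AGA — no AUG→stop ORF.
Frame 2: CCC ACA UAC AUG GCU UGA GAU — AUG at 11, stop UGA at 17 → 9 nt.
Frame 3: CCA CAU ACA UGG CUU GAG AUC — no AUG→stop ORF.
Longest ORF is 9 nt in frame 2 (positions 11–19).

2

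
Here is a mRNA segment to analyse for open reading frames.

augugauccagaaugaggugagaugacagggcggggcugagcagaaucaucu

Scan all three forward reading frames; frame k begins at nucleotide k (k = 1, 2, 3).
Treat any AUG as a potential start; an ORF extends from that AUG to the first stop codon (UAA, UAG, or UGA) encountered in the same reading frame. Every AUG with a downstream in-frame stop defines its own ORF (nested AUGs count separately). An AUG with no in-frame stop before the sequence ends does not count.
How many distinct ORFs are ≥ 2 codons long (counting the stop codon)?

Frame 1: AUG UGA UCC AGA AUG AGG UGA GAU GAC AGG GCG GGG CUG AGC AGA AUC AUC — AUG at 1, stop UGA at 4 → 6 nt; AUG at 13, stop UGA at 19 → 9 nt.
Frame 2: UGU GAU CCA GAA UGA GGU GAG AUG ACA GGG CGG GGC UGA GCA GAA UCA UCU — AUG at 23, stop UGA at 38 → 18 nt.
Frame 3: GUG AUC CAG AAU GAG GUG AGA UGA CAG GGC GGG GCU GAG CAG AAU CAU — no AUG→stop ORF.
ORFs ≥ 2 codons: frame 1 1–6 (2 codons), frame 1 13–21 (3 codons), frame 2 23–40 (6 codons). Count = 3.

3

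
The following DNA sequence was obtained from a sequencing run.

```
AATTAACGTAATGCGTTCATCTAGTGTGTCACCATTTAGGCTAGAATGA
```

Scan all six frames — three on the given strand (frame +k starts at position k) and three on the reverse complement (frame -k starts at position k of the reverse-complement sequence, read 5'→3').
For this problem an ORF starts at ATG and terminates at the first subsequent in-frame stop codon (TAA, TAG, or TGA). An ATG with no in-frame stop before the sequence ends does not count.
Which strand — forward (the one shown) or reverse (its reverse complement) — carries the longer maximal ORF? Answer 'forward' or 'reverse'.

forward

Reverse complement (5'→3'): TCATTCTAGCCTAAATGGTGACACACTAGATGAACGCATTACGTTAATT
Frame +1: AAT TAA CGT AAT GCG TTC ATC TAG TGT GTC ACC ATT TAG GCT AGA ATG — no ATG→stop ORF.
Frame +2: ATT AAC GTA ATG CGT TCA TCT AGT GTG TCA CCA TTT AGG CTA GAA TGA — ATG at 11, stop TGA at 47 → 39 nt.
Frame +3: TTA ACG TAA TGC GTT CAT CTA GTG TGT CAC CAT TTA GGC TAG AAT — no ATG→stop ORF.
Frame -1: TCA TTC TAG CCT AAA TGG TGA CAC ACT AGA TGA ACG CAT TAC GTT AAT — no ATG→stop ORF.
Frame -2: CAT TCT AGC CTA AAT GGT GAC ACA CTA GAT GAA CGC ATT ACG TTA ATT — no ATG→stop ORF.
Frame -3: ATT CTA GCC TAA ATG GTG ACA CAC TAG ATG AAC GCA TTA CGT TAA — ATG at 15, stop TAG at 27 → 15 nt; ATG at 30, stop TAA at 45 → 18 nt.
Forward-strand max 39 nt; reverse-strand max 18 nt. The forward strand has the longer ORF.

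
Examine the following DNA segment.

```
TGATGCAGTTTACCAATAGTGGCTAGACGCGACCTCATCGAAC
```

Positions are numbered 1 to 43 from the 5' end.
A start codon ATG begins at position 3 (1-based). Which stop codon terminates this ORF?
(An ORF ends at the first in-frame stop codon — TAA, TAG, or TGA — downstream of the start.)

Codons from position 3: ATG (3–5), CAG (6–8), TTT (9–11), ACC (12–14), AAT (15–17), AGT (18–20), GGC (21–23), TAG (24–26).
The first in-frame stop codon is TAG.

TAG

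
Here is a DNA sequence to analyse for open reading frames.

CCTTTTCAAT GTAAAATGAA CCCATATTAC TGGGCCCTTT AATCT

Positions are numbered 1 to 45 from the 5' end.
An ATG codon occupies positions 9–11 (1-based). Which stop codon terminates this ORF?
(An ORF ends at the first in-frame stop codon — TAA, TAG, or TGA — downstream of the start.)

Codons from position 9: ATG (9–11), TAA (12–14).
The first in-frame stop codon is TAA.

TAA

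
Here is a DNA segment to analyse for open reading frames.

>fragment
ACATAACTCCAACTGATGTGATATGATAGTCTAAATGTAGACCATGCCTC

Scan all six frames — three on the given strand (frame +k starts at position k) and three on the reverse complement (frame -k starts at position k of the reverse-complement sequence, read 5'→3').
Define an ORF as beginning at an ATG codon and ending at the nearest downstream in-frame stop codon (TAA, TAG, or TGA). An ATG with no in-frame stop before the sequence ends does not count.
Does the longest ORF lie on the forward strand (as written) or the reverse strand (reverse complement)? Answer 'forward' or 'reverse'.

reverse

Reverse complement (5'→3'): GAGGCATGGTCTACATTTAGACTATCATATCACATCAGTTGGAGTTATGT
Frame +1: ACA TAA CTC CAA CTG ATG TGA TAT GAT AGT CTA AAT GTA GAC CAT GCC — ATG at 16, stop TGA at 19 → 6 nt.
Frame +2: CAT AAC TCC AAC TGA TGT GAT ATG ATA GTC TAA ATG TAG ACC ATG CCT — ATG at 23, stop TAA at 32 → 12 nt; ATG at 35, stop TAG at 38 → 6 nt.
Frame +3: ATA ACT CCA ACT GAT GTG ATA TGA TAG TCT AAA TGT AGA CCA TGC CTC — no ATG→stop ORF.
Frame -1: GAG GCA TGG TCT ACA TTT AGA CTA TCA TAT CAC ATC AGT TGG AGT TAT — no ATG→stop ORF.
Frame -2: AGG CAT GGT CTA CAT TTA GAC TAT CAT ATC ACA TCA GTT GGA GTT ATG — no ATG→stop ORF.
Frame -3: GGC ATG GTC TAC ATT TAG ACT ATC ATA TCA CAT CAG TTG GAG TTA TGT — ATG at 6, stop TAG at 18 → 15 nt.
Forward-strand max 12 nt; reverse-strand max 15 nt. The reverse strand has the longer ORF.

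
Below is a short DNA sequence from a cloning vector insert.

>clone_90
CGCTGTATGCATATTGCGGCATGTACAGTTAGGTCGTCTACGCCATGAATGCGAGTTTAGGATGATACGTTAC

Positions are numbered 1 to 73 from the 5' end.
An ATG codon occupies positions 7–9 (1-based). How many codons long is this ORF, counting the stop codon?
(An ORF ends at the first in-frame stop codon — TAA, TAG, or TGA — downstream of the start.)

Codons from position 7: ATG (7–9), CAT (10–12), ATT (13–15), GCG (16–18), GCA (19–21), TGT (22–24), ACA (25–27), GTT (28–30), AGG (31–33), TCG (34–36), TCT (37–39), ACG (40–42), CCA (43–45), TGA (46–48).
TGA is the first in-frame stop; that's 14 codons including the stop.

14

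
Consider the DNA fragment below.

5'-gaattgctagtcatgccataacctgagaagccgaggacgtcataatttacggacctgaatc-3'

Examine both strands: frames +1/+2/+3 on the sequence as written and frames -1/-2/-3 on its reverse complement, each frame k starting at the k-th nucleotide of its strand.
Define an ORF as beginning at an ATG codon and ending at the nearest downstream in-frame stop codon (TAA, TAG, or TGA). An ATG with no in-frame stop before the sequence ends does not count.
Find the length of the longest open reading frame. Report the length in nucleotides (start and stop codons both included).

33

Reverse complement (5'→3'): GATTCAGGTCCGTAAATTATGACGTCCTCGGCTTCTCAGGTTATGGCATGACTAGCAATTC
Frame +1: GAA TTG CTA GTC ATG CCA TAA CCT GAG AAG CCG AGG ACG TCA TAA TTT ACG GAC CTG AAT — ATG at 13, stop TAA at 19 → 9 nt.
Frame +2: AAT TGC TAG TCA TGC CAT AAC CTG AGA AGC CGA GGA CGT CAT AAT TTA CGG ACC TGA ATC — no ATG→stop ORF.
Frame +3: ATT GCT AGT CAT GCC ATA ACC TGA GAA GCC GAG GAC GTC ATA ATT TAC GGA CCT GAA — no ATG→stop ORF.
Frame -1: GAT TCA GGT CCG TAA ATT ATG ACG TCC TCG GCT TCT CAG GTT ATG GCA TGA CTA GCA ATT — ATG at 19, stop TGA at 49 → 33 nt; ATG at 43, stop TGA at 49 → 9 nt.
Frame -2: ATT CAG GTC CGT AAA TTA TGA CGT CCT CGG CTT CTC AGG TTA TGG CAT GAC TAG CAA TTC — no ATG→stop ORF.
Frame -3: TTC AGG TCC GTA AAT TAT GAC GTC CTC GGC TTC TCA GGT TAT GGC ATG ACT AGC AAT — no ATG→stop ORF.
Longest: frame -1, positions 19–51, 33 nt = 11 codons = 10 aa. → 33 nucleotides.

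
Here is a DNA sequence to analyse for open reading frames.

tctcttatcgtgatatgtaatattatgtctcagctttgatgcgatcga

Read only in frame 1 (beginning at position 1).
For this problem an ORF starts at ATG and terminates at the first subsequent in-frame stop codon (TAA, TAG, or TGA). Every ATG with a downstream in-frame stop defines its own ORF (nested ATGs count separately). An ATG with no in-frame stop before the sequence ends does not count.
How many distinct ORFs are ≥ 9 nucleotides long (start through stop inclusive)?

1

Frame 1: TCT CTT ATC GTG ATA TGT AAT ATT ATG TCT CAG CTT TGA TGC GAT CGA — ATG at 25, stop TGA at 37 → 15 nt.
ORFs ≥ 9 nucleotides: frame 1 25–39 (15 nucleotides). Count = 1.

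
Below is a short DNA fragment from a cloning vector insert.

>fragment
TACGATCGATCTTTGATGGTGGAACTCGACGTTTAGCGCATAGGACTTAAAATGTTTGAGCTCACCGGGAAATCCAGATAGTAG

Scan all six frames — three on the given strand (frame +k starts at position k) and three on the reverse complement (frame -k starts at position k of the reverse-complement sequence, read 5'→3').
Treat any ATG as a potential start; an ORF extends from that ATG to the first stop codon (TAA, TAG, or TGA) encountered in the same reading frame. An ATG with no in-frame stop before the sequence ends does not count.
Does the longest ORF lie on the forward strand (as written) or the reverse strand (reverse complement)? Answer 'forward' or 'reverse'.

Reverse complement (5'→3'): CTACTATCTGGATTTCCCGGTGAGCTCAAACATTTTAAGTCCTATGCGCTAAACGTCGAGTTCCACCATCAAAGATCGATCGTA
Frame +1: TAC GAT CGA TCT TTG ATG GTG GAA CTC GAC GTT TAG CGC ATA GGA CTT AAA ATG TTT GAG CTC ACC GGG AAA TCC AGA TAG TAG — ATG at 16, stop TAG at 34 → 21 nt; ATG at 52, stop TAG at 79 → 30 nt.
Frame +2: ACG ATC GAT CTT TGA TGG TGG AAC TCG ACG TTT AGC GCA TAG GAC TTA AAA TGT TTG AGC TCA CCG GGA AAT CCA GAT AGT — no ATG→stop ORF.
Frame +3: CGA TCG ATC TTT GAT GGT GGA ACT CGA CGT TTA GCG CAT AGG ACT TAA AAT GTT TGA GCT CAC CGG GAA ATC CAG ATA GTA — no ATG→stop ORF.
Frame -1: CTA CTA TCT GGA TTT CCC GGT GAG CTC AAA CAT TTT AAG TCC TAT GCG CTA AAC GTC GAG TTC CAC CAT CAA AGA TCG ATC GTA — no ATG→stop ORF.
Frame -2: TAC TAT CTG GAT TTC CCG GTG AGC TCA AAC ATT TTA AGT CCT ATG CGC TAA ACG TCG AGT TCC ACC ATC AAA GAT CGA TCG — ATG at 44, stop TAA at 50 → 9 nt.
Frame -3: ACT ATC TGG ATT TCC CGG TGA GCT CAA ACA TTT TAA GTC CTA TGC GCT AAA CGT CGA GTT CCA CCA TCA AAG ATC GAT CGT — no ATG→stop ORF.
Forward-strand max 30 nt; reverse-strand max 9 nt. The forward strand has the longer ORF.

forward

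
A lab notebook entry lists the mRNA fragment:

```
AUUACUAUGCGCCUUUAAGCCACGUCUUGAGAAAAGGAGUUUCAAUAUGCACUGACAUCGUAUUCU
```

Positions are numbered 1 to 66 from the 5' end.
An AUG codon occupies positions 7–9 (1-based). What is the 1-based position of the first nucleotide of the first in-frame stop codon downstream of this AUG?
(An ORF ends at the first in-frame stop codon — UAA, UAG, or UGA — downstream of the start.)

Codons from position 7: AUG (7–9), CGC (10–12), CUU (13–15), UAA (16–18).
UAA is a stop codon; it begins at position 16.

16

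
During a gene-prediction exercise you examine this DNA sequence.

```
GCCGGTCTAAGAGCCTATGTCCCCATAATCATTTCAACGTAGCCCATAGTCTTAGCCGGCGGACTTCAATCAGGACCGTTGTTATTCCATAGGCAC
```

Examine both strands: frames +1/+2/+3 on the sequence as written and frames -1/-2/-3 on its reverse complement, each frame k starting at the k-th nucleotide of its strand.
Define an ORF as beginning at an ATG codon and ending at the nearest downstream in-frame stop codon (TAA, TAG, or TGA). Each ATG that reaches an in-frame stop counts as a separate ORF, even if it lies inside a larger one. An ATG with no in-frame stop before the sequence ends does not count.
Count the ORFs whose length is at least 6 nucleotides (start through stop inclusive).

Reverse complement (5'→3'): GTGCCTATGGAATAACAACGGTCCTGATTGAAGTCCGCCGGCTAAGACTATGGGCTACGTTGAAATGATTATGGGGACATAGGCTCTTAGACCGGC
Frame +1: GCC GGT CTA AGA GCC TAT GTC CCC ATA ATC ATT TCA ACG TAG CCC ATA GTC TTA GCC GGC GGA CTT CAA TCA GGA CCG TTG TTA TTC CAT AGG CAC — no ATG→stop ORF.
Frame +2: CCG GTC TAA GAG CCT ATG TCC CCA TAA TCA TTT CAA CGT AGC CCA TAG TCT TAG CCG GCG GAC TTC AAT CAG GAC CGT TGT TAT TCC ATA GGC — ATG at 17, stop TAA at 26 → 12 nt.
Frame +3: CGG TCT AAG AGC CTA TGT CCC CAT AAT CAT TTC AAC GTA GCC CAT AGT CTT AGC CGG CGG ACT TCA ATC AGG ACC GTT GTT ATT CCA TAG GCA — no ATG→stop ORF.
Frame -1: GTG CCT ATG GAA TAA CAA CGG TCC TGA TTG AAG TCC GCC GGC TAA GAC TAT GGG CTA CGT TGA AAT GAT TAT GGG GAC ATA GGC TCT TAG ACC GGC — ATG at 7, stop TAA at 13 → 9 nt.
Frame -2: TGC CTA TGG AAT AAC AAC GGT CCT GAT TGA AGT CCG CCG GCT AAG ACT ATG GGC TAC GTT GAA ATG ATT ATG GGG ACA TAG GCT CTT AGA CCG — ATG at 50, stop TAG at 80 → 33 nt; ATG at 65, stop TAG at 80 → 18 nt; ATG at 71, stop TAG at 80 → 12 nt.
Frame -3: GCC TAT GGA ATA ACA ACG GTC CTG ATT GAA GTC CGC CGG CTA AGA CTA TGG GCT ACG TTG AAA TGA TTA TGG GGA CAT AGG CTC TTA GAC CGG — no ATG→stop ORF.
ORFs ≥ 6 nucleotides: frame +2 17–28 (12 nucleotides), frame -1 7–15 (9 nucleotides), frame -2 50–82 (33 nucleotides), frame -2 65–82 (18 nucleotides), frame -2 71–82 (12 nucleotides). Count = 5.

5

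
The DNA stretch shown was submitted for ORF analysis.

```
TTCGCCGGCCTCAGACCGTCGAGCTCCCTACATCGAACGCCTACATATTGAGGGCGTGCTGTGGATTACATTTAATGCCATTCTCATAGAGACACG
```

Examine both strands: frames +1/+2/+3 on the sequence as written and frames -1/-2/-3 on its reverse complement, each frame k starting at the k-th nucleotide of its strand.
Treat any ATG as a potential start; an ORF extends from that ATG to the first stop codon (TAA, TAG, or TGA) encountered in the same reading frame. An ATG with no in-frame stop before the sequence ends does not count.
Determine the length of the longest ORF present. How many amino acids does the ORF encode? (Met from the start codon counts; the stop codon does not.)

19

Reverse complement (5'→3'): CGTGTCTCTATGAGAATGGCATTAAATGTAATCCACAGCACGCCCTCAATATGTAGGCGTTCGATGTAGGGAGCTCGACGGTCTGAGGCCGGCGAA
Frame +1: TTC GCC GGC CTC AGA CCG TCG AGC TCC CTA CAT CGA ACG CCT ACA TAT TGA GGG CGT GCT GTG GAT TAC ATT TAA TGC CAT TCT CAT AGA GAC ACG — no ATG→stop ORF.
Frame +2: TCG CCG GCC TCA GAC CGT CGA GCT CCC TAC ATC GAA CGC CTA CAT ATT GAG GGC GTG CTG TGG ATT ACA TTT AAT GCC ATT CTC ATA GAG ACA — no ATG→stop ORF.
Frame +3: CGC CGG CCT CAG ACC GTC GAG CTC CCT ACA TCG AAC GCC TAC ATA TTG AGG GCG TGC TGT GGA TTA CAT TTA ATG CCA TTC TCA TAG AGA CAC — ATG at 75, stop TAG at 87 → 15 nt.
Frame -1: CGT GTC TCT ATG AGA ATG GCA TTA AAT GTA ATC CAC AGC ACG CCC TCA ATA TGT AGG CGT TCG ATG TAG GGA GCT CGA CGG TCT GAG GCC GGC GAA — ATG at 10, stop TAG at 67 → 60 nt; ATG at 16, stop TAG at 67 → 54 nt; ATG at 64, stop TAG at 67 → 6 nt.
Frame -2: GTG TCT CTA TGA GAA TGG CAT TAA ATG TAA TCC ACA GCA CGC CCT CAA TAT GTA GGC GTT CGA TGT AGG GAG CTC GAC GGT CTG AGG CCG GCG — ATG at 26, stop TAA at 29 → 6 nt.
Frame -3: TGT CTC TAT GAG AAT GGC ATT AAA TGT AAT CCA CAG CAC GCC CTC AAT ATG TAG GCG TTC GAT GTA GGG AGC TCG ACG GTC TGA GGC CGG CGA — ATG at 51, stop TAG at 54 → 6 nt.
Longest: frame -1, positions 10–69, 60 nt = 20 codons = 19 aa. → 19 amino acids.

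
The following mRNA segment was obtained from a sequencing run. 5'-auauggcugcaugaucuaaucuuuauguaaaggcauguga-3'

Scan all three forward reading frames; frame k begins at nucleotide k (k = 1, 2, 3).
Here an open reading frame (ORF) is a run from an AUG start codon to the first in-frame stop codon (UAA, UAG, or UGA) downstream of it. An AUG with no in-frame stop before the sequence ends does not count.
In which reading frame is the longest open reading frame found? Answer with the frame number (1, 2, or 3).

3

Frame 1: AUA UGG CUG CAU GAU CUA AUC UUU AUG UAA AGG CAU GUG — AUG at 25, stop UAA at 28 → 6 nt.
Frame 2: UAU GGC UGC AUG AUC UAA UCU UUA UGU AAA GGC AUG UGA — AUG at 11, stop UAA at 17 → 9 nt; AUG at 35, stop UGA at 38 → 6 nt.
Frame 3: AUG GCU GCA UGA UCU AAU CUU UAU GUA AAG GCA UGU — AUG at 3, stop UGA at 12 → 12 nt.
Longest ORF is 12 nt in frame 3 (positions 3–14).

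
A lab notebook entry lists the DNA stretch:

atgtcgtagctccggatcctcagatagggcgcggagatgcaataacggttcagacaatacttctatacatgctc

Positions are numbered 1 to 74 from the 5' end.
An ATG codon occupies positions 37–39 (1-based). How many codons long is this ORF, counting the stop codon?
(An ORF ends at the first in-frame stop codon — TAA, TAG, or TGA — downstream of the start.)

3

Codons from position 37: ATG (37–39), CAA (40–42), TAA (43–45).
TAA is the first in-frame stop; that's 3 codons including the stop.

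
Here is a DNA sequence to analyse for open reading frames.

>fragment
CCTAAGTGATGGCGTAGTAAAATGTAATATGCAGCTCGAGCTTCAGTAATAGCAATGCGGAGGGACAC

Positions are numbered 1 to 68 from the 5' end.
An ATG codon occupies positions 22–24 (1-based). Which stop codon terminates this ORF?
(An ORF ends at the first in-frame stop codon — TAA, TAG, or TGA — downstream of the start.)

Codons from position 22: ATG (22–24), TAA (25–27).
The first in-frame stop codon is TAA.

TAA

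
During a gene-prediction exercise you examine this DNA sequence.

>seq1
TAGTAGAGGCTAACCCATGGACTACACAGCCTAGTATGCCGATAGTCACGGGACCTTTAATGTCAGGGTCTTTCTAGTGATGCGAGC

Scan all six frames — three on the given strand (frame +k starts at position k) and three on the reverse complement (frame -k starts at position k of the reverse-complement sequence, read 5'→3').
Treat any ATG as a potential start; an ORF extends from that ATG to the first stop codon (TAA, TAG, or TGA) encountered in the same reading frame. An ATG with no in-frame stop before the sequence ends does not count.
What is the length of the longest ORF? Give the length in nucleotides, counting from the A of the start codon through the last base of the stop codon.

42

Reverse complement (5'→3'): GCTCGCATCACTAGAAAGACCCTGACATTAAAGGTCCCGTGACTATCGGCATACTAGGCTGTGTAGTCCATGGGTTAGCCTCTACTA
Frame +1: TAG TAG AGG CTA ACC CAT GGA CTA CAC AGC CTA GTA TGC CGA TAG TCA CGG GAC CTT TAA TGT CAG GGT CTT TCT AGT GAT GCG AGC — no ATG→stop ORF.
Frame +2: AGT AGA GGC TAA CCC ATG GAC TAC ACA GCC TAG TAT GCC GAT AGT CAC GGG ACC TTT AAT GTC AGG GTC TTT CTA GTG ATG CGA — ATG at 17, stop TAG at 32 → 18 nt.
Frame +3: GTA GAG GCT AAC CCA TGG ACT ACA CAG CCT AGT ATG CCG ATA GTC ACG GGA CCT TTA ATG TCA GGG TCT TTC TAG TGA TGC GAG — ATG at 36, stop TAG at 75 → 42 nt; ATG at 60, stop TAG at 75 → 18 nt.
Frame -1: GCT CGC ATC ACT AGA AAG ACC CTG ACA TTA AAG GTC CCG TGA CTA TCG GCA TAC TAG GCT GTG TAG TCC ATG GGT TAG CCT CTA CTA — ATG at 70, stop TAG at 76 → 9 nt.
Frame -2: CTC GCA TCA CTA GAA AGA CCC TGA CAT TAA AGG TCC CGT GAC TAT CGG CAT ACT AGG CTG TGT AGT CCA TGG GTT AGC CTC TAC — no ATG→stop ORF.
Frame -3: TCG CAT CAC TAG AAA GAC CCT GAC ATT AAA GGT CCC GTG ACT ATC GGC ATA CTA GGC TGT GTA GTC CAT GGG TTA GCC TCT ACT — no ATG→stop ORF.
Longest: frame +3, positions 36–77, 42 nt = 14 codons = 13 aa. → 42 nucleotides.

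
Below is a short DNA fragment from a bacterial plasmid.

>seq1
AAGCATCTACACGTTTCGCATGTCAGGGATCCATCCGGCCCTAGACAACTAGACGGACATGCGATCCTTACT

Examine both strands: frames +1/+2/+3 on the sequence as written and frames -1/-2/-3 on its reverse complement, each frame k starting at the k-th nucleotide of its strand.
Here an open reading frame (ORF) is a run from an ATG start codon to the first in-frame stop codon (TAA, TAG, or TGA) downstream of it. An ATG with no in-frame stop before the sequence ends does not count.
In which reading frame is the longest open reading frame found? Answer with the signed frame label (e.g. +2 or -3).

Reverse complement (5'→3'): AGTAAGGATCGCATGTCCGTCTAGTTGTCTAGGGCCGGATGGATCCCTGACATGCGAAACGTGTAGATGCTT
Frame +1: AAG CAT CTA CAC GTT TCG CAT GTC AGG GAT CCA TCC GGC CCT AGA CAA CTA GAC GGA CAT GCG ATC CTT ACT — no ATG→stop ORF.
Frame +2: AGC ATC TAC ACG TTT CGC ATG TCA GGG ATC CAT CCG GCC CTA GAC AAC TAG ACG GAC ATG CGA TCC TTA — ATG at 20, stop TAG at 50 → 33 nt.
Frame +3: GCA TCT ACA CGT TTC GCA TGT CAG GGA TCC ATC CGG CCC TAG ACA ACT AGA CGG ACA TGC GAT CCT TAC — no ATG→stop ORF.
Frame -1: AGT AAG GAT CGC ATG TCC GTC TAG TTG TCT AGG GCC GGA TGG ATC CCT GAC ATG CGA AAC GTG TAG ATG CTT — ATG at 13, stop TAG at 22 → 12 nt; ATG at 52, stop TAG at 64 → 15 nt.
Frame -2: GTA AGG ATC GCA TGT CCG TCT AGT TGT CTA GGG CCG GAT GGA TCC CTG ACA TGC GAA ACG TGT AGA TGC — no ATG→stop ORF.
Frame -3: TAA GGA TCG CAT GTC CGT CTA GTT GTC TAG GGC CGG ATG GAT CCC TGA CAT GCG AAA CGT GTA GAT GCT — ATG at 39, stop TGA at 48 → 12 nt.
Longest ORF is 33 nt in frame +2 (positions 20–52).

+2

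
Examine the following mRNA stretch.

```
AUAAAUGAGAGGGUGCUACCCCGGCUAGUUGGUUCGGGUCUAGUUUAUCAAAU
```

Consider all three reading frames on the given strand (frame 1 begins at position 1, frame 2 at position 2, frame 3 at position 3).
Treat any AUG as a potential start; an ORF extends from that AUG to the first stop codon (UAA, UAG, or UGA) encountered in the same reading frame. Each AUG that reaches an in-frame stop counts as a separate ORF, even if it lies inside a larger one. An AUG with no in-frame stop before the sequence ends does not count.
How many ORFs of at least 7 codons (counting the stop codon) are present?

1

Frame 1: AUA AAU GAG AGG GUG CUA CCC CGG CUA GUU GGU UCG GGU CUA GUU UAU CAA — no AUG→stop ORF.
Frame 2: UAA AUG AGA GGG UGC UAC CCC GGC UAG UUG GUU CGG GUC UAG UUU AUC AAA — AUG at 5, stop UAG at 26 → 24 nt.
Frame 3: AAA UGA GAG GGU GCU ACC CCG GCU AGU UGG UUC GGG UCU AGU UUA UCA AAU — no AUG→stop ORF.
ORFs ≥ 7 codons: frame 2 5–28 (8 codons). Count = 1.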